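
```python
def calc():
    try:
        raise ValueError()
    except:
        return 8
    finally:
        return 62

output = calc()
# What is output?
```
62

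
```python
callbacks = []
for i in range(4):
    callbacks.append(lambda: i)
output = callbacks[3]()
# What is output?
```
3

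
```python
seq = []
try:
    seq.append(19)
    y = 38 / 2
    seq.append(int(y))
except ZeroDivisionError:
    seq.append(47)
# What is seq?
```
[19, 19]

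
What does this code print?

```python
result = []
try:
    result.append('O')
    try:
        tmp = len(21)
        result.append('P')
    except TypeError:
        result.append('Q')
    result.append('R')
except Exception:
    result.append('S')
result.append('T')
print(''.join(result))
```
OQRT

Inner exception caught by inner handler, outer continues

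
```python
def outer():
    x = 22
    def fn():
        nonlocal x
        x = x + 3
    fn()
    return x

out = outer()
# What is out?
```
25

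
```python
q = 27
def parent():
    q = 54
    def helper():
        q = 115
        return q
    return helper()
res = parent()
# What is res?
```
115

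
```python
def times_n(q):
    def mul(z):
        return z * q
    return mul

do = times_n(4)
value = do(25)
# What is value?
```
100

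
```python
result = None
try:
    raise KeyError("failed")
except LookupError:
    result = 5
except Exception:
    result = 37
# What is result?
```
5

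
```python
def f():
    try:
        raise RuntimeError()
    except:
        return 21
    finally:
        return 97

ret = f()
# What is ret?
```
97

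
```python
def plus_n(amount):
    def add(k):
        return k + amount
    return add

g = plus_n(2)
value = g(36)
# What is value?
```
38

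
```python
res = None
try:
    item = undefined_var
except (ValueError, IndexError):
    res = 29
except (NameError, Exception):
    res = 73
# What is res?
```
73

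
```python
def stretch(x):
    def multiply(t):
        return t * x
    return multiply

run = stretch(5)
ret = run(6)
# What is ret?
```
30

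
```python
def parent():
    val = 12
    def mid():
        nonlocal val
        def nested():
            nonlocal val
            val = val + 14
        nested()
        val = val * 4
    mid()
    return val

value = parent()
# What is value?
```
104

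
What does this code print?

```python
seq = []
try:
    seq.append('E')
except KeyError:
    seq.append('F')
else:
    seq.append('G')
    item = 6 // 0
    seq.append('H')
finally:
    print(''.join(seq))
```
EG

Try succeeds, else appends 'G', ZeroDivisionError in else is uncaught, finally prints before exception propagates ('H' never appended)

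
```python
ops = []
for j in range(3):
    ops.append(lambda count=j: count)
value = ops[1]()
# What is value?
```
1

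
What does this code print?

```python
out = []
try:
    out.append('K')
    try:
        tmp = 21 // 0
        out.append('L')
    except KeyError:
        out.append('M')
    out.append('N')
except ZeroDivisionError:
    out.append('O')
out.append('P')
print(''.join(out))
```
KOP

Inner handler doesn't match, propagates to outer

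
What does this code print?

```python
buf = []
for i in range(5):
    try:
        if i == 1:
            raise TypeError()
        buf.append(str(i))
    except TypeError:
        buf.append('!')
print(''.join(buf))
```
0!234

Exception on i=1 caught, loop continues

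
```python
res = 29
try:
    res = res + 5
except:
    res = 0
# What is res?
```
34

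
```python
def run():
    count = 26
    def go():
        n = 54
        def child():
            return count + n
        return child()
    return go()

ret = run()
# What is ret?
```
80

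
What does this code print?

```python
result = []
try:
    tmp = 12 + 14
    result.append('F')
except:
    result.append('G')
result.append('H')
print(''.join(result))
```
FH

No exception, try block completes normally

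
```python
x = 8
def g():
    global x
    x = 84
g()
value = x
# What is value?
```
84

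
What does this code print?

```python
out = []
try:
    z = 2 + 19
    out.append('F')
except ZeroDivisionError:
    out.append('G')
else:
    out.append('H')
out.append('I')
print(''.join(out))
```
FHI

else block runs when no exception occurs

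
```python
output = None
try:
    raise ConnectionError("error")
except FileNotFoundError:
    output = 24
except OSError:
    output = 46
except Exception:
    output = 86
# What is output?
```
46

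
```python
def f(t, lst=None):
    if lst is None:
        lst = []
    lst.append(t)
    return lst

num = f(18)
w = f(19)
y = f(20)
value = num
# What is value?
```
[18]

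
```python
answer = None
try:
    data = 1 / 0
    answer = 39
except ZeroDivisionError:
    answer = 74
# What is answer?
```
74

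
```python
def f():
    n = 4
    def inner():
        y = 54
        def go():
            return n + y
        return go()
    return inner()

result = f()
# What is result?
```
58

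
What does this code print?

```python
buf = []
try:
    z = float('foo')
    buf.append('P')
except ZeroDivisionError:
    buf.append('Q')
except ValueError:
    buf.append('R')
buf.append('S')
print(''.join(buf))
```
RS

ValueError is caught by its specific handler, not ZeroDivisionError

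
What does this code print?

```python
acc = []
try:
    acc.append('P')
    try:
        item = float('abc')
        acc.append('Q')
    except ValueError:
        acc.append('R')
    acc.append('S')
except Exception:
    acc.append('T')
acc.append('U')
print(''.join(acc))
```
PRSU

Inner exception caught by inner handler, outer continues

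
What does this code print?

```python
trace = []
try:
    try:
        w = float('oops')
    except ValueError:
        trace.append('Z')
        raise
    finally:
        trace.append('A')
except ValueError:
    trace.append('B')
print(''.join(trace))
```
ZAB

finally runs before re-raised exception propagates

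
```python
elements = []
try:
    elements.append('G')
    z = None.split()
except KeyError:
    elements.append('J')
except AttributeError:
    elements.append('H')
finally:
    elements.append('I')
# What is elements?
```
['G', 'H', 'I']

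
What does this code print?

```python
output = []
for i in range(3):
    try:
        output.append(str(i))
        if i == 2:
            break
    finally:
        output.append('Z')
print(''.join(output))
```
0Z1Z2Z

finally runs even when breaking out of loop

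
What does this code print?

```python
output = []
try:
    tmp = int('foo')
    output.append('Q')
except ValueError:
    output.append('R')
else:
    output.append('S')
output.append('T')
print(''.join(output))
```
RT

else block skipped when exception is caught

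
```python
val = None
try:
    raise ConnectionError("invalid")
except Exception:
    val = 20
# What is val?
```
20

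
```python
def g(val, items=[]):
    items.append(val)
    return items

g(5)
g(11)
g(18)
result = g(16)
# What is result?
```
[5, 11, 18, 16]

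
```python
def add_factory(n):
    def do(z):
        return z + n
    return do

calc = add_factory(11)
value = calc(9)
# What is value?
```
20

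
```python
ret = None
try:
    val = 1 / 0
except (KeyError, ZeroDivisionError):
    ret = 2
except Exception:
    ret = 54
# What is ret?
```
2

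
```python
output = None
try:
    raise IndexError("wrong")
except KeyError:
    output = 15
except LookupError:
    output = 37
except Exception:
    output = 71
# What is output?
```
37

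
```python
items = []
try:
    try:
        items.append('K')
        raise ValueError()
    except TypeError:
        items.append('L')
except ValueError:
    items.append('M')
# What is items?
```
['K', 'M']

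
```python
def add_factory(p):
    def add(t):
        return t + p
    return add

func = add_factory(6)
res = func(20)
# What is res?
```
26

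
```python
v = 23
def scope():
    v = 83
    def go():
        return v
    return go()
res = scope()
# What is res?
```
83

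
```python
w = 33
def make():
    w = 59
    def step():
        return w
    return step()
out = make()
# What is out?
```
59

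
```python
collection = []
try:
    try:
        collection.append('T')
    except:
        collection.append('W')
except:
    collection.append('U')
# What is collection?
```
['T']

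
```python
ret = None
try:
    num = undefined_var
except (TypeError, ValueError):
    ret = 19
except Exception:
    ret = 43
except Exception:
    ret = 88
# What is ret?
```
43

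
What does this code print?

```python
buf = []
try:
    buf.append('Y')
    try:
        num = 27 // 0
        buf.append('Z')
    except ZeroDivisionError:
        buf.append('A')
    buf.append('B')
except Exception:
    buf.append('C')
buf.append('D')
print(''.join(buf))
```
YABD

Inner exception caught by inner handler, outer continues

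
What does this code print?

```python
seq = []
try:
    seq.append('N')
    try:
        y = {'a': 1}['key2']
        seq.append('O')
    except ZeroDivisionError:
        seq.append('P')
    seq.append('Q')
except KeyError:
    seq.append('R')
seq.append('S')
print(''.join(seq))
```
NRS

Inner handler doesn't match, propagates to outer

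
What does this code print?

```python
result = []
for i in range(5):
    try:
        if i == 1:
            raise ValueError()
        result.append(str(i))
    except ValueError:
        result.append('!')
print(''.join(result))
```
0!234

Exception on i=1 caught, loop continues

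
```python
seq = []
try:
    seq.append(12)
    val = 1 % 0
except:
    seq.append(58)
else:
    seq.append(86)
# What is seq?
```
[12, 58]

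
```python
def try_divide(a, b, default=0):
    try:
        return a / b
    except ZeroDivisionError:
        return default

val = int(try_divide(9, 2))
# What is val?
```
4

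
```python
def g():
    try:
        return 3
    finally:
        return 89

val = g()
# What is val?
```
89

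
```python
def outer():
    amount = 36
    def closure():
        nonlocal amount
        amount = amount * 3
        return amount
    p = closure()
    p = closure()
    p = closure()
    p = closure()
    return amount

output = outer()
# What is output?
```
2916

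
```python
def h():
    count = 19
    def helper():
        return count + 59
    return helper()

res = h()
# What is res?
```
78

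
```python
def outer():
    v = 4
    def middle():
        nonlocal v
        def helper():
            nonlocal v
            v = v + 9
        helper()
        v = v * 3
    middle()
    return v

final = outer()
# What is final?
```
39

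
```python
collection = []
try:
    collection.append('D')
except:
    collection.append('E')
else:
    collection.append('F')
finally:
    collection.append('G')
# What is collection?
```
['D', 'F', 'G']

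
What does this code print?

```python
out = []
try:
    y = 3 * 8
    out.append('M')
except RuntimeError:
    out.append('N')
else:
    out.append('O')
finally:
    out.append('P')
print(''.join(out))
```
MOP

else runs before finally when no exception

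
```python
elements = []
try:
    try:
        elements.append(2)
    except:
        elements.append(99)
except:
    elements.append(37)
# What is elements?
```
[2]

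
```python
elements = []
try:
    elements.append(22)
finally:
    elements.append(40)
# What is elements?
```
[22, 40]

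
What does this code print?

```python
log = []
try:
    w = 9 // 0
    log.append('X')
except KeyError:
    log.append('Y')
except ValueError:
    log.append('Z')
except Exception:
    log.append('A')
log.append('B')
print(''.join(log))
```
AB

ZeroDivisionError not specifically caught, falls to Exception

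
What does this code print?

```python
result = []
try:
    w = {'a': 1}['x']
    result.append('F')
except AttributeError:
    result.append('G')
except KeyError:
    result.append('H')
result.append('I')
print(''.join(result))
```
HI

KeyError is caught by its specific handler, not AttributeError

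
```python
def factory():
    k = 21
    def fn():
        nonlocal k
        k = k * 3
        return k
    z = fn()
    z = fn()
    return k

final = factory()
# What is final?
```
189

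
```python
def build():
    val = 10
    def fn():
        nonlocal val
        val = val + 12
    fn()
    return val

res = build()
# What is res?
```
22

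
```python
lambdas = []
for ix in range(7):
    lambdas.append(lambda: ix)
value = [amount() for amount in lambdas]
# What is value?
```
[6, 6, 6, 6, 6, 6, 6]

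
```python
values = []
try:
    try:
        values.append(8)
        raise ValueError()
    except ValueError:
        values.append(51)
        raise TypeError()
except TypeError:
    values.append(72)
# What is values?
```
[8, 51, 72]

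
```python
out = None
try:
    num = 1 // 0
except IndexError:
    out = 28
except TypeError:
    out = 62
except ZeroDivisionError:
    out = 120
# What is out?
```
120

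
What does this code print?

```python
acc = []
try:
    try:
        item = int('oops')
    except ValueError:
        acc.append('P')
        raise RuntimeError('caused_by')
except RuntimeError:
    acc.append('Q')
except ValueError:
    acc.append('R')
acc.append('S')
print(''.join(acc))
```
PQS

RuntimeError raised and caught, original ValueError not re-raised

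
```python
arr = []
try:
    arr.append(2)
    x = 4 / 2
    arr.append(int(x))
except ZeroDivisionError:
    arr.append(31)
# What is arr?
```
[2, 2]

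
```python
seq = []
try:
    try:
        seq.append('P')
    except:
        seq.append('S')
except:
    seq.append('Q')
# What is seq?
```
['P']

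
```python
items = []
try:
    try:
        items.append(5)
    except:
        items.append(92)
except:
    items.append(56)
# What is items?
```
[5]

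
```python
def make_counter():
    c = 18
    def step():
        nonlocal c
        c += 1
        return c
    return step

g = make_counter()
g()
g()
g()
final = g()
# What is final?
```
22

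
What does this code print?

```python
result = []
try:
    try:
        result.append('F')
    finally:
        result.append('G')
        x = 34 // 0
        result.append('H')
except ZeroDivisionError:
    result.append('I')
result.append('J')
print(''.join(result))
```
FGIJ

Exception in inner finally caught by outer except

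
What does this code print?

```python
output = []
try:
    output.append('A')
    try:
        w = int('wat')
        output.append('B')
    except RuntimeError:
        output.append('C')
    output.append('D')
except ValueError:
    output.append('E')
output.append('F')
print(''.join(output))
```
AEF

Inner handler doesn't match, propagates to outer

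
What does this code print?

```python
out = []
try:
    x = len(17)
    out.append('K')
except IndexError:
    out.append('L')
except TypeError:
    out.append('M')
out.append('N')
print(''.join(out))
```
MN

TypeError is caught by its specific handler, not IndexError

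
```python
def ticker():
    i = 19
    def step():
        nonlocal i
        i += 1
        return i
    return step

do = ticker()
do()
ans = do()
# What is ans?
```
21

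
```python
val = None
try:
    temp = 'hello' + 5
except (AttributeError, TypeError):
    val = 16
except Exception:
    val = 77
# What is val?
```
16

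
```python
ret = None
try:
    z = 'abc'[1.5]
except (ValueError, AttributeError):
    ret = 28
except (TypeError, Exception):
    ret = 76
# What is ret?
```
76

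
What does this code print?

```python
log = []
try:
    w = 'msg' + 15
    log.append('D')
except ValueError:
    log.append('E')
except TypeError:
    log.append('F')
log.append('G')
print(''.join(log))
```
FG

TypeError is caught by its specific handler, not ValueError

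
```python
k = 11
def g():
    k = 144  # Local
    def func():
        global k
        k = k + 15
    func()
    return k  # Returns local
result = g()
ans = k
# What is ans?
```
26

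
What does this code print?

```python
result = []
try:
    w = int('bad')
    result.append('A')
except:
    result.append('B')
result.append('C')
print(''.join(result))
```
BC

Exception raised in try, caught by bare except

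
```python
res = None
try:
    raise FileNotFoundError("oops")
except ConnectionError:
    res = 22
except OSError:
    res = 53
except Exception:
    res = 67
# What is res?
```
53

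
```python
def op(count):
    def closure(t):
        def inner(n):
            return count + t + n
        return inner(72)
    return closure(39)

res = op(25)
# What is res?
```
136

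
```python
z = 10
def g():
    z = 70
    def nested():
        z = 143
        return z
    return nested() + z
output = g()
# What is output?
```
213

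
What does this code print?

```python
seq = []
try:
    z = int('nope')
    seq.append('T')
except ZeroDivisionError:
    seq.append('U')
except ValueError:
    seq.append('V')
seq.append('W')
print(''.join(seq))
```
VW

ValueError is caught by its specific handler, not ZeroDivisionError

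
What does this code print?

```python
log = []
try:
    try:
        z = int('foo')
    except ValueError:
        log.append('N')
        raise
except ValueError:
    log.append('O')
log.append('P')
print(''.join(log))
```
NOP

raise without argument re-raises current exception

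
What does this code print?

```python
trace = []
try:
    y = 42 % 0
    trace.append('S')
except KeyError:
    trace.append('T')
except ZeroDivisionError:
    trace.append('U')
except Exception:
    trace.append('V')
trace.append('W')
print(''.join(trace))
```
UW

ZeroDivisionError matches before generic Exception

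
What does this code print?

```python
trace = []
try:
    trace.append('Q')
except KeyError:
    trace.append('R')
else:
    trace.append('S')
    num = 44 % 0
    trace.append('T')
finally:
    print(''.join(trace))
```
QS

Try succeeds, else appends 'S', ZeroDivisionError in else is uncaught, finally prints before exception propagates ('T' never appended)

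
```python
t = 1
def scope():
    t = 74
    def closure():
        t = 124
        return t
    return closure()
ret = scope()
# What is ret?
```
124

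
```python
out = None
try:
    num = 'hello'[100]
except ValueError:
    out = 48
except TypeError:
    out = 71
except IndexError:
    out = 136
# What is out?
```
136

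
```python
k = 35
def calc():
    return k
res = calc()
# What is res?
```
35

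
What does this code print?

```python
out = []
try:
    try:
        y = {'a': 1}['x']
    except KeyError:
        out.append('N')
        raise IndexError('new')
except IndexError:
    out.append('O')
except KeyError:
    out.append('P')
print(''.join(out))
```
NO

New IndexError raised, caught by outer IndexError handler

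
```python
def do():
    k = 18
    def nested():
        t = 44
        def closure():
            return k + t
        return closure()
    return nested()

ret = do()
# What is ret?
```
62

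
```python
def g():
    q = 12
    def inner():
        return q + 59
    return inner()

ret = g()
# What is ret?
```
71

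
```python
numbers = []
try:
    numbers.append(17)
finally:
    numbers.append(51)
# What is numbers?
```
[17, 51]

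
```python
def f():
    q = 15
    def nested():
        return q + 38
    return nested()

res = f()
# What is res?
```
53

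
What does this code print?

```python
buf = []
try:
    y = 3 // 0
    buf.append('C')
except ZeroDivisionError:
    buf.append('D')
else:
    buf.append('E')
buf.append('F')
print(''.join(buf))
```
DF

else block skipped when exception is caught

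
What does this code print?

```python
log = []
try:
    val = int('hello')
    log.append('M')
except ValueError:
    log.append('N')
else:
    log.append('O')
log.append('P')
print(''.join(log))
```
NP

else block skipped when exception is caught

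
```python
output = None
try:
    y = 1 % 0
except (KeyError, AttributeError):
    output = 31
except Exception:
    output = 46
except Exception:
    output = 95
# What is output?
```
46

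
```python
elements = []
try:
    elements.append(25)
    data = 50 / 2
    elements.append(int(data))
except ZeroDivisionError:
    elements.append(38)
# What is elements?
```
[25, 25]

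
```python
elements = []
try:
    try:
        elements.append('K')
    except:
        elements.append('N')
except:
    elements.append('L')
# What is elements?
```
['K']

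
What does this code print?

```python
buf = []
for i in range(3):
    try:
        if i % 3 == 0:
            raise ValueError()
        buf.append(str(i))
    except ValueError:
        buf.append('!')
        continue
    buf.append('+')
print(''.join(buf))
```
!1+2+

continue in except skips rest of loop body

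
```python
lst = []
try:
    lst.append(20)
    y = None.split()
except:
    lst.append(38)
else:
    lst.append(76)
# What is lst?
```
[20, 38]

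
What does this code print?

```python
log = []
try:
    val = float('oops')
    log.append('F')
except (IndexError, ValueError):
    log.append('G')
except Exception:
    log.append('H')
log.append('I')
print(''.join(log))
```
GI

ValueError matches tuple containing it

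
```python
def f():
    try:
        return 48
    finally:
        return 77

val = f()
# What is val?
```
77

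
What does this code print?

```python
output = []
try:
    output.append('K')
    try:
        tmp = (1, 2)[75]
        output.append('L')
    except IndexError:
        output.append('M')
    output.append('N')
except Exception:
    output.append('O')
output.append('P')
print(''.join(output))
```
KMNP

Inner exception caught by inner handler, outer continues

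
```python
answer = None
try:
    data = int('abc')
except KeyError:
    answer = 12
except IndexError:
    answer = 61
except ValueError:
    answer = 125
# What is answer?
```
125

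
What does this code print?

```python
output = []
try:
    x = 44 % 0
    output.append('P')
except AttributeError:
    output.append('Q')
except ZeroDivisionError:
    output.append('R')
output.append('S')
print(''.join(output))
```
RS

ZeroDivisionError is caught by its specific handler, not AttributeError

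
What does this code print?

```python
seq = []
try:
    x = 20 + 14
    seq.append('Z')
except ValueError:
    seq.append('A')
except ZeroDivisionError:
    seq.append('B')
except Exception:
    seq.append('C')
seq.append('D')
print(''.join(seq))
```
ZD

No exception, try block completes normally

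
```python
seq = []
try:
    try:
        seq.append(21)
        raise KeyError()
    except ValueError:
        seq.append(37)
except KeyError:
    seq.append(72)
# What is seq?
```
[21, 72]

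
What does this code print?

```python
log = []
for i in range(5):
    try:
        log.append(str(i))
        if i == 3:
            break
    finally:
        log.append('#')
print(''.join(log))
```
0#1#2#3#

finally runs even when breaking out of loop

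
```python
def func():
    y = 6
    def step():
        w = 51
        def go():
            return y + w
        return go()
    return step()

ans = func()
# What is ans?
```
57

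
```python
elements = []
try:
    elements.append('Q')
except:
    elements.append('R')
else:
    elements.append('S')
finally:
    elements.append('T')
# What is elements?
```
['Q', 'S', 'T']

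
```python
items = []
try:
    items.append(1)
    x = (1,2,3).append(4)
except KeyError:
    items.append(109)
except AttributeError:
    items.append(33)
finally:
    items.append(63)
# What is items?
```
[1, 33, 63]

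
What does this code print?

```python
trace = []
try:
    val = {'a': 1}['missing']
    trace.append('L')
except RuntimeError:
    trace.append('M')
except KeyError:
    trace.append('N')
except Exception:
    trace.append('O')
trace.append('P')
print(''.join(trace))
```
NP

KeyError matches before generic Exception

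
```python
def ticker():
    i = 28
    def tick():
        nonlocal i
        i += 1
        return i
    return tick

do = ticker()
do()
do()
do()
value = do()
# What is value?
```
32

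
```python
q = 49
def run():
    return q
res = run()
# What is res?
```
49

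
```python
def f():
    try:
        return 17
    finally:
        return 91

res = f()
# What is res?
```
91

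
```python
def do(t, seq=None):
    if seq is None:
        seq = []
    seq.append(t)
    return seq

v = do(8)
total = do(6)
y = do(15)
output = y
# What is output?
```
[15]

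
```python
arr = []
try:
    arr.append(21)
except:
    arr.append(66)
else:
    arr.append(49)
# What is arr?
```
[21, 49]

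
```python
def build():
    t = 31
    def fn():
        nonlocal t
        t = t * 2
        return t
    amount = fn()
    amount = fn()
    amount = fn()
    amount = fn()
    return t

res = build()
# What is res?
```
496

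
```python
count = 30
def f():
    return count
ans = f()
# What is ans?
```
30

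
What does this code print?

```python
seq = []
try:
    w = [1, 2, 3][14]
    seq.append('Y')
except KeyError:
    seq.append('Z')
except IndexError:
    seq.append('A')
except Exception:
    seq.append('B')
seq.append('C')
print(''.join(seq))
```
AC

IndexError matches before generic Exception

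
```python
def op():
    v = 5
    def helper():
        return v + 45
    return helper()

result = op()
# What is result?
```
50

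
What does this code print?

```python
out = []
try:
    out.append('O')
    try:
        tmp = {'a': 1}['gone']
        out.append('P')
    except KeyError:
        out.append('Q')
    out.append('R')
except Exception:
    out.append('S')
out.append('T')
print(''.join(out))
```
OQRT

Inner exception caught by inner handler, outer continues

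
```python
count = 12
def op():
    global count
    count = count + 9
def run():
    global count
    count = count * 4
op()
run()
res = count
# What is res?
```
84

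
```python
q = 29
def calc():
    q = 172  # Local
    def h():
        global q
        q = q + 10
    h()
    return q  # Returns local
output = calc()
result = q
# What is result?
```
39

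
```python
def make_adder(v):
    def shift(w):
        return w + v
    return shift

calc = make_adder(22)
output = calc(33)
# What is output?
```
55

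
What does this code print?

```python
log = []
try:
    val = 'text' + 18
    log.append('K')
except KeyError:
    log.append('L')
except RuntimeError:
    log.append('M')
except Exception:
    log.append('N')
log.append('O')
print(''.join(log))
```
NO

TypeError not specifically caught, falls to Exception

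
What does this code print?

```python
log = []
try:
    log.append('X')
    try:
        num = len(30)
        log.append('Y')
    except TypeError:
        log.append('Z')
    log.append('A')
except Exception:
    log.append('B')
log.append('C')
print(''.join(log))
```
XZAC

Inner exception caught by inner handler, outer continues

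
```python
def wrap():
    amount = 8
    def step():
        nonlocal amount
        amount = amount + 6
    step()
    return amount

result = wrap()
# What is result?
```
14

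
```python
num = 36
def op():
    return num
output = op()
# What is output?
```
36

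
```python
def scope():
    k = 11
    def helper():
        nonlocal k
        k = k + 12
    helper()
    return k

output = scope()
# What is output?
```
23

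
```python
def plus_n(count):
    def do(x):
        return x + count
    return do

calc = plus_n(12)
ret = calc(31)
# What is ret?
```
43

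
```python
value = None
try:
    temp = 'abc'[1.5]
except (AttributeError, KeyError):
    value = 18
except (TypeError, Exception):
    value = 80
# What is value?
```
80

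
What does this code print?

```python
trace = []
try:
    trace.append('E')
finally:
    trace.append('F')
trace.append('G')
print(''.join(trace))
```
EFG

try/finally without except, no exception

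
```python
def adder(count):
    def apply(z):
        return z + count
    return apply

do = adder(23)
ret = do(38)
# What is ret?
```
61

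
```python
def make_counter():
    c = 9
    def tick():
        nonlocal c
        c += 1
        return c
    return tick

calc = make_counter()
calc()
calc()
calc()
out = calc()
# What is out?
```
13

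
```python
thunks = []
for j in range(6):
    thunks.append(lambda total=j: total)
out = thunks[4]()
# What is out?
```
4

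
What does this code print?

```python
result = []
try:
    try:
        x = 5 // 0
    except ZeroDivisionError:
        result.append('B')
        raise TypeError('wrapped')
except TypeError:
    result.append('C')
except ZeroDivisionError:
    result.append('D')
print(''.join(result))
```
BC

New TypeError raised, caught by outer TypeError handler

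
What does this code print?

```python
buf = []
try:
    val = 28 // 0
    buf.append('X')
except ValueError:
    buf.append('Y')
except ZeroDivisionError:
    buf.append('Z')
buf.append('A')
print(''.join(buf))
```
ZA

ZeroDivisionError is caught by its specific handler, not ValueError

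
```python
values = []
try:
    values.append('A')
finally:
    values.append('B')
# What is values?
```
['A', 'B']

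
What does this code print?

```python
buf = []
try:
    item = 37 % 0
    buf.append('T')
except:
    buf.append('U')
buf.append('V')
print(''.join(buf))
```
UV

Exception raised in try, caught by bare except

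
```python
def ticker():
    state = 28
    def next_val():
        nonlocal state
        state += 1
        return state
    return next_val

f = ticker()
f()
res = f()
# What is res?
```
30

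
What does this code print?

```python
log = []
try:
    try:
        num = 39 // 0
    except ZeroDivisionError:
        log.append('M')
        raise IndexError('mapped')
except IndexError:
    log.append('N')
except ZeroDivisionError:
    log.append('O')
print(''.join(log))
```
MN

New IndexError raised, caught by outer IndexError handler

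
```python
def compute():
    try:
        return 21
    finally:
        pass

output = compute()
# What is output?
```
21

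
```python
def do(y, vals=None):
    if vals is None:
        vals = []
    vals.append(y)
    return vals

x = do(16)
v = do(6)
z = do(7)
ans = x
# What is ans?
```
[16]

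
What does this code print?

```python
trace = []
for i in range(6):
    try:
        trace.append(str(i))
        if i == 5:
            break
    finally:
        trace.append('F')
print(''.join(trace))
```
0F1F2F3F4F5F

finally runs even when breaking out of loop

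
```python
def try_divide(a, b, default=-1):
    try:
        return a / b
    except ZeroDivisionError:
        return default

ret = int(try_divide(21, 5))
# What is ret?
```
4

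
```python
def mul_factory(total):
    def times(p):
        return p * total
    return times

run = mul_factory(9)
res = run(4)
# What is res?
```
36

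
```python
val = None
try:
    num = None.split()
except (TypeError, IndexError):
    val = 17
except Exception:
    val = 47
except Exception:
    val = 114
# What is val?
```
47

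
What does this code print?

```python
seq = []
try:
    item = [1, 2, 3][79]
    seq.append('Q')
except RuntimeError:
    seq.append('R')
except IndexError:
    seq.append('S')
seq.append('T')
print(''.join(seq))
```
ST

IndexError is caught by its specific handler, not RuntimeError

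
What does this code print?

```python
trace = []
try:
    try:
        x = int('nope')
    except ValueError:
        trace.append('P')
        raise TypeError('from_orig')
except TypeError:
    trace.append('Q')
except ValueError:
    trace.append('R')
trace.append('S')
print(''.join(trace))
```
PQS

TypeError raised and caught, original ValueError not re-raised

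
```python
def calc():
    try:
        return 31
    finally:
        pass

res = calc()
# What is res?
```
31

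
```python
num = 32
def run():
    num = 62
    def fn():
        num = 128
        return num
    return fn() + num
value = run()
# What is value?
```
190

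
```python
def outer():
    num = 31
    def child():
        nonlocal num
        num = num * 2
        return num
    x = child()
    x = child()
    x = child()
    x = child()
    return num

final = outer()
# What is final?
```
496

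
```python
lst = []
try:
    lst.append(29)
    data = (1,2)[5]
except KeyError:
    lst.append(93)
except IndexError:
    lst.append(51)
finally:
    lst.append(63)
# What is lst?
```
[29, 51, 63]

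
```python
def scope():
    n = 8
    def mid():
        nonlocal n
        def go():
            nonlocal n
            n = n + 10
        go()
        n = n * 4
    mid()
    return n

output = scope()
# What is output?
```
72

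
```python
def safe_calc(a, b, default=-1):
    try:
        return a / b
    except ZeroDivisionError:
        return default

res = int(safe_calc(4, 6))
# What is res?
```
0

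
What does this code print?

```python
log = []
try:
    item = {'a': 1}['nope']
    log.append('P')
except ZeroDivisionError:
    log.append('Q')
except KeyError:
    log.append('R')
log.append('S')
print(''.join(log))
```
RS

KeyError is caught by its specific handler, not ZeroDivisionError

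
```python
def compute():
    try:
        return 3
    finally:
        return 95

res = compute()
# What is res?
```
95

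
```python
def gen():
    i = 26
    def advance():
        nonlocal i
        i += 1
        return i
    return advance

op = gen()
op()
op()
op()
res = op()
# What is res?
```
30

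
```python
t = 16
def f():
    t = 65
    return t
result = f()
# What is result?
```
65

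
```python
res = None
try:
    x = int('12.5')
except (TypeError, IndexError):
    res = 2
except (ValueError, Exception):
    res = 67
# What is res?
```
67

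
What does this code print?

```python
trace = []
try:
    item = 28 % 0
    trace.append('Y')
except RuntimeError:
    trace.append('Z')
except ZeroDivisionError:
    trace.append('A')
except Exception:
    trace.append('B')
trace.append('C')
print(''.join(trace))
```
AC

ZeroDivisionError matches before generic Exception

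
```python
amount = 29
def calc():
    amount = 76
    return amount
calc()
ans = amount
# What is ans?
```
29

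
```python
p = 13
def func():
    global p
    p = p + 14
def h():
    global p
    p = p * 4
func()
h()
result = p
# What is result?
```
108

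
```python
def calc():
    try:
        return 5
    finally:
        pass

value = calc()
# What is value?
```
5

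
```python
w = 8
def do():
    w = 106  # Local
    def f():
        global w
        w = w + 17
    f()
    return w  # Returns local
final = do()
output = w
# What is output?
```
25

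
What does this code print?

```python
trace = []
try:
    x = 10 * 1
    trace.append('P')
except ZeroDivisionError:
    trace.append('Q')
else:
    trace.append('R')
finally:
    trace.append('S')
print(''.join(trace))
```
PRS

else runs before finally when no exception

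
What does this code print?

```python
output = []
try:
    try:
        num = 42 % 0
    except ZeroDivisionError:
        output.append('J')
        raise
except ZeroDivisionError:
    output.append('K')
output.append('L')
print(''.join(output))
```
JKL

raise without argument re-raises current exception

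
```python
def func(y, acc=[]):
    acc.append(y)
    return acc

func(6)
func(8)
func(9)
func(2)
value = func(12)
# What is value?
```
[6, 8, 9, 2, 12]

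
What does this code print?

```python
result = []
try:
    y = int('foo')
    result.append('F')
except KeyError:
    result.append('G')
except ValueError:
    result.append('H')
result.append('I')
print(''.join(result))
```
HI

ValueError is caught by its specific handler, not KeyError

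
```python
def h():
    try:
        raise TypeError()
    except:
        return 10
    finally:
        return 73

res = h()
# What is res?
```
73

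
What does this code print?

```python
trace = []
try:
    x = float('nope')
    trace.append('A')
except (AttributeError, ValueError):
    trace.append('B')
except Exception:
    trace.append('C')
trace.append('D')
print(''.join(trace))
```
BD

ValueError matches tuple containing it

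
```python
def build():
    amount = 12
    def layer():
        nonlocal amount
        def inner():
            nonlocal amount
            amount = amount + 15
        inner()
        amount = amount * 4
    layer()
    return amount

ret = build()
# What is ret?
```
108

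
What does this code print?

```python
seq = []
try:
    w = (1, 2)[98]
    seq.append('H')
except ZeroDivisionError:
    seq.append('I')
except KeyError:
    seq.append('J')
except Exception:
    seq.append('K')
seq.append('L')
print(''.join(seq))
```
KL

IndexError not specifically caught, falls to Exception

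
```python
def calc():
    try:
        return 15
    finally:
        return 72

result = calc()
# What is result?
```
72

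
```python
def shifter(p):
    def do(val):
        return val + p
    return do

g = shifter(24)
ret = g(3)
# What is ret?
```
27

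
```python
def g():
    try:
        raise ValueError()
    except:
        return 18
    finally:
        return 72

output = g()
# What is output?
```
72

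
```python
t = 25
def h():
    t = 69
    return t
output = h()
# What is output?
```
69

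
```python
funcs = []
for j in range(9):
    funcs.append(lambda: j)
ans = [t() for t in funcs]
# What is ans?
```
[8, 8, 8, 8, 8, 8, 8, 8, 8]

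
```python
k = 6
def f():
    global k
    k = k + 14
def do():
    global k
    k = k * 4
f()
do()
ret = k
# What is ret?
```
80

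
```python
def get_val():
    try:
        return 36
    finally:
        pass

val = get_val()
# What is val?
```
36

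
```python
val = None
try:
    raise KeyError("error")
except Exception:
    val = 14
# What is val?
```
14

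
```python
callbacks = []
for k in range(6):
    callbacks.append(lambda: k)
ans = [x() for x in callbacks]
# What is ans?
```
[5, 5, 5, 5, 5, 5]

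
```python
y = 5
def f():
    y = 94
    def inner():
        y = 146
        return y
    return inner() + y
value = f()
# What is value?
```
240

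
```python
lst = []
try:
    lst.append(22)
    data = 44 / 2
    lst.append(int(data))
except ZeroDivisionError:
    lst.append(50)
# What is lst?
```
[22, 22]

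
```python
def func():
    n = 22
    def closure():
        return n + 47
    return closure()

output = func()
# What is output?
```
69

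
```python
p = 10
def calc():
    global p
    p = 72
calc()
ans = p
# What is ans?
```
72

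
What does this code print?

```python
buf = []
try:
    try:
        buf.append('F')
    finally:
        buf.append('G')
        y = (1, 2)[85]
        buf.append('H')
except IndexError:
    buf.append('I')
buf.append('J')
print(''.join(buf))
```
FGIJ

Exception in inner finally caught by outer except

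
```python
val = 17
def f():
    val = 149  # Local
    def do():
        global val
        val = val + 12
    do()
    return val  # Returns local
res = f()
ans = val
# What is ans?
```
29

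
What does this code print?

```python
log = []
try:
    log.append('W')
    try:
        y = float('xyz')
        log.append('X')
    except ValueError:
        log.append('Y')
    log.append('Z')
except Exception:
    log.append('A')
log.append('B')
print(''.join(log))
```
WYZB

Inner exception caught by inner handler, outer continues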